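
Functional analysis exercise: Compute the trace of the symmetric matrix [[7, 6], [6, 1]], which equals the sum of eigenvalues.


For a self-adjoint (symmetric) matrix, the eigenvalues are real.
The sum of eigenvalues equals the trace of the matrix.
trace = 7 + 1 = 8

8


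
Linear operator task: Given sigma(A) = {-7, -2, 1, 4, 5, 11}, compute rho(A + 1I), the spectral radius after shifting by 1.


Spectrum of A + 1I = {-6, -1, 2, 5, 6, 12}
Spectral radius = max |lambda| over the shifted spectrum
= max(6, 1, 2, 5, 6, 12) = 12

12


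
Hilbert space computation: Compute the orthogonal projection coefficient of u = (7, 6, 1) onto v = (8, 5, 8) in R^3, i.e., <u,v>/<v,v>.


Computing <u,v> = 7*8 + 6*5 + 1*8 = 94
Computing <v,v> = 8^2 + 5^2 + 8^2 = 153
Projection coefficient = 94/153 = 0.6144

0.6144


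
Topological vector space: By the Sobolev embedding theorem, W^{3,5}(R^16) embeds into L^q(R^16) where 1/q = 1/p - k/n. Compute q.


Using the Sobolev embedding formula: 1/q = 1/p - k/n
1/q = 1/5 - 3/16 = 1/80
q = 1/(1/80) = 80

80.0000


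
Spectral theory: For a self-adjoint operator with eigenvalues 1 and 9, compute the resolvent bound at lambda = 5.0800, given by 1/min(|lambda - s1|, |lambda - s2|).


dist(5.0800, {1, 9}) = min(|5.0800 - 1|, |5.0800 - 9|)
= min(4.0800, 3.9200) = 3.9200
Resolvent bound = 1/3.9200 = 0.2551

0.2551


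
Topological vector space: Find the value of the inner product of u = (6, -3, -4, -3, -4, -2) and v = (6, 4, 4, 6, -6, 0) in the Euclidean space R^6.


Computing the standard inner product <u, v> = sum u_i * v_i
= 6*6 + -3*4 + -4*4 + -3*6 + -4*-6 + -2*0
= 36 + -12 + -16 + -18 + 24 + 0
= 14

14


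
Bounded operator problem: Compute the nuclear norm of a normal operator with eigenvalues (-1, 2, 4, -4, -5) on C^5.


For a normal operator, singular values equal |eigenvalues|.
Trace norm = sum |lambda_i| = 1 + 2 + 4 + 4 + 5
= 16

16


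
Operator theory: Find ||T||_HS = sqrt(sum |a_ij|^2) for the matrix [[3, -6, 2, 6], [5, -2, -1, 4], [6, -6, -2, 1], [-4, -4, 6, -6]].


The Hilbert-Schmidt norm is sqrt(sum of squares of all entries).
Sum of squares = 3^2 + (-6)^2 + 2^2 + 6^2 + 5^2 + (-2)^2 + (-1)^2 + 4^2 + 6^2 + (-6)^2 + (-2)^2 + 1^2 + (-4)^2 + (-4)^2 + 6^2 + (-6)^2
= 9 + 36 + 4 + 36 + 25 + 4 + 1 + 16 + 36 + 36 + 4 + 1 + 16 + 16 + 36 + 36 = 312
||T||_HS = sqrt(312) = 17.6635

17.6635


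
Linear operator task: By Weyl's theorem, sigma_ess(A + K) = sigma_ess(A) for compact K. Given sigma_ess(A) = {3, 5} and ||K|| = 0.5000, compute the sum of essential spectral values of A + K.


By Weyl's theorem, the essential spectrum is invariant under compact perturbations.
sigma_ess(A + K) = sigma_ess(A) = {3, 5}
Sum = 3 + 5 = 8

8


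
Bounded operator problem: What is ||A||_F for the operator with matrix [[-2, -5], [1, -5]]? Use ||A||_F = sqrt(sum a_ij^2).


||A||_F^2 = sum a_ij^2
= (-2)^2 + (-5)^2 + 1^2 + (-5)^2
= 4 + 25 + 1 + 25 = 55
||A||_F = sqrt(55) = 7.4162

7.4162


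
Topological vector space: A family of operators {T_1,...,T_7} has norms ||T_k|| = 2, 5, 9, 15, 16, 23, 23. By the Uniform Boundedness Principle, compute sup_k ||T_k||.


By the Uniform Boundedness Principle, the supremum of norms is finite.
sup_k ||T_k|| = max(2, 5, 9, 15, 16, 23, 23) = 23

23


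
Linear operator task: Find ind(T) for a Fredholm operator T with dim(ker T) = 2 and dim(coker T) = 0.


The Fredholm index is defined as ind(T) = dim(ker T) - dim(coker T)
= 2 - 0
= 2

2


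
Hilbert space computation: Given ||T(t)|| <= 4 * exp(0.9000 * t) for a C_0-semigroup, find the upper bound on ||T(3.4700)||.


||T(3.4700)|| <= 4 * exp(0.9000 * 3.4700)
= 4 * exp(3.1230)
= 4 * 22.7144
= 90.8577

90.8577


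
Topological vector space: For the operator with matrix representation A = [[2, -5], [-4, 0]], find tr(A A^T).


trace(A * A^T) = sum of squares of all entries
= 2^2 + (-5)^2 + (-4)^2 + 0^2
= 4 + 25 + 16 + 0
= 45

45


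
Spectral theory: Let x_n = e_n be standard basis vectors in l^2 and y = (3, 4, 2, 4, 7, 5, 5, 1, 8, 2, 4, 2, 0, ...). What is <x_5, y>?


x_5 = e_5 is the standard basis vector with 1 in position 5.
<x_5, y> = y_5 = 7
As n -> infinity, <x_n, y> -> 0, confirming weak convergence of (x_n) to 0.

7


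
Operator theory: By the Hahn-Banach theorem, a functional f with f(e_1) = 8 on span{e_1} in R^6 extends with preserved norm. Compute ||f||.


The norm of f is given by ||f|| = sup_{||x||=1} |f(x)|.
On span{e_1}, ||e_1|| = 1, so ||f|| = |f(e_1)| / ||e_1||
= |8| / 1 = 8.0000

8.0000


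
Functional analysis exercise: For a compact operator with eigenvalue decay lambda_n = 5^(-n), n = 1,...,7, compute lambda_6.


The eigenvalue formula gives lambda_6 = 1/5^6
= 1/15625
= 6.4000e-05

6.4000e-05


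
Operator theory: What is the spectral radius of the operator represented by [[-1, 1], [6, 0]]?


For a 2x2 matrix, eigenvalues satisfy lambda^2 - (trace)*lambda + det = 0
trace = -1 + 0 = -1
det = -1*0 - 1*6 = -6
discriminant = (-1)^2 - 4*(-6) = 25
spectral radius = max |eigenvalue| = 3.0000

3.0000


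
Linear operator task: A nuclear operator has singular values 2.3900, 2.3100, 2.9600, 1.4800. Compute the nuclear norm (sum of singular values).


The nuclear norm is the sum of all singular values.
||T||_1 = 2.3900 + 2.3100 + 2.9600 + 1.4800
= 9.1400

9.1400


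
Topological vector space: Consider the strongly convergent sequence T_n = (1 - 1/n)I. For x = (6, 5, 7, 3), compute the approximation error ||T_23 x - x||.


T_23 x - x = (1 - 1/23)x - x = -x/23
||x|| = sqrt(119) = 10.9087
||T_23 x - x|| = ||x||/23 = 10.9087/23 = 0.4743

0.4743


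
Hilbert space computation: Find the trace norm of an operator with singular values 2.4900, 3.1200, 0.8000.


The nuclear norm is the sum of all singular values.
||T||_1 = 2.4900 + 3.1200 + 0.8000
= 6.4100

6.4100


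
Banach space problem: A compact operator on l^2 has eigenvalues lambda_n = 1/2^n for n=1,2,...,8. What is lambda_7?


The eigenvalue formula gives lambda_7 = 1/2^7
= 1/128
= 0.0078

0.0078


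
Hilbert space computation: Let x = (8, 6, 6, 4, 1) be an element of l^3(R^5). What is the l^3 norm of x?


The l^3 norm = (sum |x_i|^3)^(1/3)
Sum of 3th powers = 512 + 216 + 216 + 64 + 1 = 1009
||x||_3 = (1009)^(1/3) = 10.0299

10.0299


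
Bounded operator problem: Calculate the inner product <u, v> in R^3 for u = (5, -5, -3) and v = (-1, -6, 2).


Computing the standard inner product <u, v> = sum u_i * v_i
= 5*-1 + -5*-6 + -3*2
= -5 + 30 + -6
= 19

19


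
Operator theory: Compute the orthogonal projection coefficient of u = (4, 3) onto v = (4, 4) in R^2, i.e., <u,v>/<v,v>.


Computing <u,v> = 4*4 + 3*4 = 28
Computing <v,v> = 4^2 + 4^2 = 32
Projection coefficient = 28/32 = 0.8750

0.8750


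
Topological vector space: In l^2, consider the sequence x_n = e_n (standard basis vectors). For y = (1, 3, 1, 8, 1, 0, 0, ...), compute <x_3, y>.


x_3 = e_3 is the standard basis vector with 1 in position 3.
<x_3, y> = y_3 = 1
As n -> infinity, <x_n, y> -> 0, confirming weak convergence of (x_n) to 0.

1


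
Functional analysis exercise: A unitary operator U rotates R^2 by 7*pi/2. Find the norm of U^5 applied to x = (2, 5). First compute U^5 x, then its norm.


U is a rotation by theta = 7*pi/2
U^5 = rotation by 5*theta = 35*pi/2 = 3*pi/2 (mod 2*pi)
cos(3*pi/2) = 0.0000, sin(3*pi/2) = -1.0000
U^5 x = (0.0000 * 2 - -1.0000 * 5, -1.0000 * 2 + 0.0000 * 5)
= (5.0000, -2.0000)
||U^5 x|| = sqrt(5.0000^2 + (-2.0000)^2) = sqrt(29.0000) = 5.3852

5.3852


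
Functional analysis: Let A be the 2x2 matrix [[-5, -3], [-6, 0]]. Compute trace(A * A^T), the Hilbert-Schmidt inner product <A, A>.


trace(A * A^T) = sum of squares of all entries
= (-5)^2 + (-3)^2 + (-6)^2 + 0^2
= 25 + 9 + 36 + 0
= 70

70


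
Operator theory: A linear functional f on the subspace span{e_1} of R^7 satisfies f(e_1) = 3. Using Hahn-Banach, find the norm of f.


The norm of f is given by ||f|| = sup_{||x||=1} |f(x)|.
On span{e_1}, ||e_1|| = 1, so ||f|| = |f(e_1)| / ||e_1||
= |3| / 1 = 3.0000

3.0000


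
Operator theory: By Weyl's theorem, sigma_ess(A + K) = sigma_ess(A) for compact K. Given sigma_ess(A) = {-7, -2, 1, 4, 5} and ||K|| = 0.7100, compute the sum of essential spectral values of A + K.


By Weyl's theorem, the essential spectrum is invariant under compact perturbations.
sigma_ess(A + K) = sigma_ess(A) = {-7, -2, 1, 4, 5}
Sum = -7 + -2 + 1 + 4 + 5 = 1

1


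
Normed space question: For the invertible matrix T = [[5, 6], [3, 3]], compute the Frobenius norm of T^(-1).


det(T) = 5*3 - 6*3 = -3
T^(-1) = (1/-3) * [[3, -6], [-3, 5]] = [[-1.0000, 2.0000], [1.0000, -1.6667]]
||T^(-1)||_F^2 = (-1.0000)^2 + 2.0000^2 + 1.0000^2 + (-1.6667)^2 = 8.7778
||T^(-1)||_F = sqrt(8.7778) = 2.9627

2.9627


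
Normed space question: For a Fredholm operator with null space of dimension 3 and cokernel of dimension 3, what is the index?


The Fredholm index is defined as ind(T) = dim(ker T) - dim(coker T)
= 3 - 3
= 0

0


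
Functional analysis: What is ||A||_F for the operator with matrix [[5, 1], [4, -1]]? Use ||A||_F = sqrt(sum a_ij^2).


||A||_F^2 = sum a_ij^2
= 5^2 + 1^2 + 4^2 + (-1)^2
= 25 + 1 + 16 + 1 = 43
||A||_F = sqrt(43) = 6.5574

6.5574


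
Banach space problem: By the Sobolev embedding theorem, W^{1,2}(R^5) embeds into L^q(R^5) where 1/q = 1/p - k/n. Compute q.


Using the Sobolev embedding formula: 1/q = 1/p - k/n
1/q = 1/2 - 1/5 = 3/10
q = 1/(3/10) = 10/3 = 3.3333

3.3333


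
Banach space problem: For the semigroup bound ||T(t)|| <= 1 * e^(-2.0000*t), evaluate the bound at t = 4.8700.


||T(4.8700)|| <= 1 * exp(-2.0000 * 4.8700)
= 1 * exp(-9.7400)
= 1 * 5.8881e-05
= 5.8881e-05

5.8881e-05


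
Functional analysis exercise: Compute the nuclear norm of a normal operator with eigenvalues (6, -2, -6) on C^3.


For a normal operator, singular values equal |eigenvalues|.
Trace norm = sum |lambda_i| = 6 + 2 + 6
= 14

14


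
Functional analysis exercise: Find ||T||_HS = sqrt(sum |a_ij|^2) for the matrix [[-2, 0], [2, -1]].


The Hilbert-Schmidt norm is sqrt(sum of squares of all entries).
Sum of squares = (-2)^2 + 0^2 + 2^2 + (-1)^2
= 4 + 0 + 4 + 1 = 9
||T||_HS = sqrt(9) = 3.0000

3.0000


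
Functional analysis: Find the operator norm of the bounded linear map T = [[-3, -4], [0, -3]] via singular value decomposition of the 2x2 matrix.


A^T A = [[9, 12], [12, 25]]
trace(A^T A) = 34, det(A^T A) = 81
discriminant = 34^2 - 4*81 = 832
Largest eigenvalue of A^T A = (trace + sqrt(disc))/2 = 31.4222
||T|| = sqrt(31.4222) = 5.6056

5.6056


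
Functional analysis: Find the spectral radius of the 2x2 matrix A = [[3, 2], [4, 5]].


For a 2x2 matrix, eigenvalues satisfy lambda^2 - (trace)*lambda + det = 0
trace = 3 + 5 = 8
det = 3*5 - 2*4 = 7
discriminant = 8^2 - 4*(7) = 36
spectral radius = max |eigenvalue| = 7.0000

7.0000


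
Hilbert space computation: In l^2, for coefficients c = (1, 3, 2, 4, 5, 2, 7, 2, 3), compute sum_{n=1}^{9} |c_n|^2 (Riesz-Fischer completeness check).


sum |c_n|^2 = 1^2 + 3^2 + 2^2 + 4^2 + 5^2 + 2^2 + 7^2 + 2^2 + 3^2
= 1 + 9 + 4 + 16 + 25 + 4 + 49 + 4 + 9
= 121

121


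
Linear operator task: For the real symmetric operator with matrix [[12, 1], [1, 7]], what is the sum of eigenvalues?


For a self-adjoint (symmetric) matrix, the eigenvalues are real.
The sum of eigenvalues equals the trace of the matrix.
trace = 12 + 7 = 19

19


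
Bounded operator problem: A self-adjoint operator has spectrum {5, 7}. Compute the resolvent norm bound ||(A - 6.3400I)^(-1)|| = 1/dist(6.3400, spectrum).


dist(6.3400, {5, 7}) = min(|6.3400 - 5|, |6.3400 - 7|)
= min(1.3400, 0.6600) = 0.6600
Resolvent bound = 1/0.6600 = 1.5152

1.5152


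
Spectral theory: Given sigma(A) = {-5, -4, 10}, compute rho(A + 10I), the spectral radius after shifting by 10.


Spectrum of A + 10I = {5, 6, 20}
Spectral radius = max |lambda| over the shifted spectrum
= max(5, 6, 20) = 20

20


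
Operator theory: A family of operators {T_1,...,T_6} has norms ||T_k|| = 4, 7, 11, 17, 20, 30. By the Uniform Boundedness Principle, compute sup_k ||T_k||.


By the Uniform Boundedness Principle, the supremum of norms is finite.
sup_k ||T_k|| = max(4, 7, 11, 17, 20, 30) = 30

30


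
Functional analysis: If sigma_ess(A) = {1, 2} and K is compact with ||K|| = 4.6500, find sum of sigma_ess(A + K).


By Weyl's theorem, the essential spectrum is invariant under compact perturbations.
sigma_ess(A + K) = sigma_ess(A) = {1, 2}
Sum = 1 + 2 = 3

3


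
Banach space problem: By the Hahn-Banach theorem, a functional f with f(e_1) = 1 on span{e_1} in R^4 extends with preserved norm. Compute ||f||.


The norm of f is given by ||f|| = sup_{||x||=1} |f(x)|.
On span{e_1}, ||e_1|| = 1, so ||f|| = |f(e_1)| / ||e_1||
= |1| / 1 = 1.0000

1.0000


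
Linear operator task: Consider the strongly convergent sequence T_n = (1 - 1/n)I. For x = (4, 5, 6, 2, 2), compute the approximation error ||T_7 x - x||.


T_7 x - x = (1 - 1/7)x - x = -x/7
||x|| = sqrt(85) = 9.2195
||T_7 x - x|| = ||x||/7 = 9.2195/7 = 1.3171

1.3171


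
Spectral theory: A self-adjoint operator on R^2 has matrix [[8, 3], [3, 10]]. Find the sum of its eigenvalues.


For a self-adjoint (symmetric) matrix, the eigenvalues are real.
The sum of eigenvalues equals the trace of the matrix.
trace = 8 + 10 = 18

18


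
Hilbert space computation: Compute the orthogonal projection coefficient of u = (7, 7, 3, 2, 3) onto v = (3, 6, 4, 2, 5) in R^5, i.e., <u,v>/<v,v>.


Computing <u,v> = 7*3 + 7*6 + 3*4 + 2*2 + 3*5 = 94
Computing <v,v> = 3^2 + 6^2 + 4^2 + 2^2 + 5^2 = 90
Projection coefficient = 94/90 = 1.0444

1.0444


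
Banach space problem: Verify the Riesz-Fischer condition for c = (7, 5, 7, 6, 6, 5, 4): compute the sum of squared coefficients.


sum |c_n|^2 = 7^2 + 5^2 + 7^2 + 6^2 + 6^2 + 5^2 + 4^2
= 49 + 25 + 49 + 36 + 36 + 25 + 16
= 236

236


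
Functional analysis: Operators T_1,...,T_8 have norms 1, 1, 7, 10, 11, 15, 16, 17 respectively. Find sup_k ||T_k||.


By the Uniform Boundedness Principle, the supremum of norms is finite.
sup_k ||T_k|| = max(1, 1, 7, 10, 11, 15, 16, 17) = 17

17


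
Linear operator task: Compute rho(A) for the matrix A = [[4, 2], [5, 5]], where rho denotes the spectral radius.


For a 2x2 matrix, eigenvalues satisfy lambda^2 - (trace)*lambda + det = 0
trace = 4 + 5 = 9
det = 4*5 - 2*5 = 10
discriminant = 9^2 - 4*(10) = 41
spectral radius = max |eigenvalue| = 7.7016

7.7016


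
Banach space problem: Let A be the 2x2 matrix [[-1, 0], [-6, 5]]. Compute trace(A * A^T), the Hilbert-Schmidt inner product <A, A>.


trace(A * A^T) = sum of squares of all entries
= (-1)^2 + 0^2 + (-6)^2 + 5^2
= 1 + 0 + 36 + 25
= 62

62


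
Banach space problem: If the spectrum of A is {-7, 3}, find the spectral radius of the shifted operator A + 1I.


Spectrum of A + 1I = {-6, 4}
Spectral radius = max |lambda| over the shifted spectrum
= max(6, 4) = 6

6


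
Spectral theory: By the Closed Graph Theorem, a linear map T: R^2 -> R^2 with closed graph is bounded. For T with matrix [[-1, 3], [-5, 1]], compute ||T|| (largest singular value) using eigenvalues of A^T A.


A^T A = [[26, -8], [-8, 10]]
trace(A^T A) = 36, det(A^T A) = 196
discriminant = 36^2 - 4*196 = 512
Largest eigenvalue of A^T A = (trace + sqrt(disc))/2 = 29.3137
||T|| = sqrt(29.3137) = 5.4142

5.4142


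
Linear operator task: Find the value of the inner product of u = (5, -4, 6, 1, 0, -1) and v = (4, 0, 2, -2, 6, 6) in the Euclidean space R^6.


Computing the standard inner product <u, v> = sum u_i * v_i
= 5*4 + -4*0 + 6*2 + 1*-2 + 0*6 + -1*6
= 20 + 0 + 12 + -2 + 0 + -6
= 24

24


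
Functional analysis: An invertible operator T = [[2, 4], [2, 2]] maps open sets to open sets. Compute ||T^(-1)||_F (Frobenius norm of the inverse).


det(T) = 2*2 - 4*2 = -4
T^(-1) = (1/-4) * [[2, -4], [-2, 2]] = [[-0.5000, 1.0000], [0.5000, -0.5000]]
||T^(-1)||_F^2 = (-0.5000)^2 + 1.0000^2 + 0.5000^2 + (-0.5000)^2 = 1.7500
||T^(-1)||_F = sqrt(1.7500) = 1.3229

1.3229


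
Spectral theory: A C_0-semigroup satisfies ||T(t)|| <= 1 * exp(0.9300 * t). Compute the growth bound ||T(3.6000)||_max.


||T(3.6000)|| <= 1 * exp(0.9300 * 3.6000)
= 1 * exp(3.3480)
= 1 * 28.4458
= 28.4458

28.4458


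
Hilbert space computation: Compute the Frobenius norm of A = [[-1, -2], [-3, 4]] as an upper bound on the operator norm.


||A||_F^2 = sum a_ij^2
= (-1)^2 + (-2)^2 + (-3)^2 + 4^2
= 1 + 4 + 9 + 16 = 30
||A||_F = sqrt(30) = 5.4772

5.4772


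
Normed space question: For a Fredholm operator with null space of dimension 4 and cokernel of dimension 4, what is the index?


The Fredholm index is defined as ind(T) = dim(ker T) - dim(coker T)
= 4 - 4
= 0

0


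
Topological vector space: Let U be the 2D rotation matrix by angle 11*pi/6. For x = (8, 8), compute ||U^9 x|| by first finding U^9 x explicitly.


U is a rotation by theta = 11*pi/6
U^9 = rotation by 9*theta = 99*pi/6 = 3*pi/6 (mod 2*pi)
cos(3*pi/6) = 0.0000, sin(3*pi/6) = 1.0000
U^9 x = (0.0000 * 8 - 1.0000 * 8, 1.0000 * 8 + 0.0000 * 8)
= (-8.0000, 8.0000)
||U^9 x|| = sqrt((-8.0000)^2 + 8.0000^2) = sqrt(128.0000) = 11.3137

11.3137


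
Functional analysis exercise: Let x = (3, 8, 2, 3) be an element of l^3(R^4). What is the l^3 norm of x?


The l^3 norm = (sum |x_i|^3)^(1/3)
Sum of 3th powers = 27 + 512 + 8 + 27 = 574
||x||_3 = (574)^(1/3) = 8.3107

8.3107


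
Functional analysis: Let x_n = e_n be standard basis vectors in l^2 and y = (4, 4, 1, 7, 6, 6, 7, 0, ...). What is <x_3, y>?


x_3 = e_3 is the standard basis vector with 1 in position 3.
<x_3, y> = y_3 = 1
As n -> infinity, <x_n, y> -> 0, confirming weak convergence of (x_n) to 0.

1


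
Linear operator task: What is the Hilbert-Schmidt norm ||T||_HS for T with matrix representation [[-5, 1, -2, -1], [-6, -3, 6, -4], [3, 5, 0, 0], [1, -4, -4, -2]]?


The Hilbert-Schmidt norm is sqrt(sum of squares of all entries).
Sum of squares = (-5)^2 + 1^2 + (-2)^2 + (-1)^2 + (-6)^2 + (-3)^2 + 6^2 + (-4)^2 + 3^2 + 5^2 + 0^2 + 0^2 + 1^2 + (-4)^2 + (-4)^2 + (-2)^2
= 25 + 1 + 4 + 1 + 36 + 9 + 36 + 16 + 9 + 25 + 0 + 0 + 1 + 16 + 16 + 4 = 199
||T||_HS = sqrt(199) = 14.1067

14.1067


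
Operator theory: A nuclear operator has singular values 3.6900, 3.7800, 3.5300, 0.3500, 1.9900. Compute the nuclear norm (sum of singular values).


The nuclear norm is the sum of all singular values.
||T||_1 = 3.6900 + 3.7800 + 3.5300 + 0.3500 + 1.9900
= 13.3400

13.3400


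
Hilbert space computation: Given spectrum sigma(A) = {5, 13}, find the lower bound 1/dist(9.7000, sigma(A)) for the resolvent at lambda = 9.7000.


dist(9.7000, {5, 13}) = min(|9.7000 - 5|, |9.7000 - 13|)
= min(4.7000, 3.3000) = 3.3000
Resolvent bound = 1/3.3000 = 0.3030

0.3030


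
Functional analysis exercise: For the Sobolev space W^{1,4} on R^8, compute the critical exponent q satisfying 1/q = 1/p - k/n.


Using the Sobolev embedding formula: 1/q = 1/p - k/n
1/q = 1/4 - 1/8 = 1/8
q = 1/(1/8) = 8

8.0000


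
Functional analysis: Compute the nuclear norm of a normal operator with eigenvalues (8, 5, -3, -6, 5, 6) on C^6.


For a normal operator, singular values equal |eigenvalues|.
Trace norm = sum |lambda_i| = 8 + 5 + 3 + 6 + 5 + 6
= 33

33


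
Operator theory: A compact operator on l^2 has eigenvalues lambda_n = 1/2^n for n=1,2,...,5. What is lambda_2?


The eigenvalue formula gives lambda_2 = 1/2^2
= 1/4
= 0.2500

0.2500


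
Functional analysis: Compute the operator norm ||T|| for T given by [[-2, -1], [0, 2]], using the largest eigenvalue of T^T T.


A^T A = [[4, 2], [2, 5]]
trace(A^T A) = 9, det(A^T A) = 16
discriminant = 9^2 - 4*16 = 17
Largest eigenvalue of A^T A = (trace + sqrt(disc))/2 = 6.5616
||T|| = sqrt(6.5616) = 2.5616

2.5616


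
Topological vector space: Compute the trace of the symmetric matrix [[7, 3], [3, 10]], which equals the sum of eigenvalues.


For a self-adjoint (symmetric) matrix, the eigenvalues are real.
The sum of eigenvalues equals the trace of the matrix.
trace = 7 + 10 = 17

17


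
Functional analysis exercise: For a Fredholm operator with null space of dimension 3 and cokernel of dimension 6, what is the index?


The Fredholm index is defined as ind(T) = dim(ker T) - dim(coker T)
= 3 - 6
= -3

-3


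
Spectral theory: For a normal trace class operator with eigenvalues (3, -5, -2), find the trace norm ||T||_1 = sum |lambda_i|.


For a normal operator, singular values equal |eigenvalues|.
Trace norm = sum |lambda_i| = 3 + 5 + 2
= 10

10


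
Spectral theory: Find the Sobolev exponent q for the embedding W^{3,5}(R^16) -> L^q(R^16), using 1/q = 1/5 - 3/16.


Using the Sobolev embedding formula: 1/q = 1/p - k/n
1/q = 1/5 - 3/16 = 1/80
q = 1/(1/80) = 80

80.0000


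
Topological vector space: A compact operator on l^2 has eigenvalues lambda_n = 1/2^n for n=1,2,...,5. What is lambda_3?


The eigenvalue formula gives lambda_3 = 1/2^3
= 1/8
= 0.1250

0.1250


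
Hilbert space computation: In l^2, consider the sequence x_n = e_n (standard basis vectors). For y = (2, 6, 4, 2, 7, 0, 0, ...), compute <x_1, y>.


x_1 = e_1 is the standard basis vector with 1 in position 1.
<x_1, y> = y_1 = 2
As n -> infinity, <x_n, y> -> 0, confirming weak convergence of (x_n) to 0.

2


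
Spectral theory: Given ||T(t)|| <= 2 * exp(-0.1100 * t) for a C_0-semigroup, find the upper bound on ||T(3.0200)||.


||T(3.0200)|| <= 2 * exp(-0.1100 * 3.0200)
= 2 * exp(-0.3322)
= 2 * 0.7173
= 1.4347

1.4347


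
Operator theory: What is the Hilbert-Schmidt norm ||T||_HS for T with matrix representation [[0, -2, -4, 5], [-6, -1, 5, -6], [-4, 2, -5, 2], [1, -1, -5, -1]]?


The Hilbert-Schmidt norm is sqrt(sum of squares of all entries).
Sum of squares = 0^2 + (-2)^2 + (-4)^2 + 5^2 + (-6)^2 + (-1)^2 + 5^2 + (-6)^2 + (-4)^2 + 2^2 + (-5)^2 + 2^2 + 1^2 + (-1)^2 + (-5)^2 + (-1)^2
= 0 + 4 + 16 + 25 + 36 + 1 + 25 + 36 + 16 + 4 + 25 + 4 + 1 + 1 + 25 + 1 = 220
||T||_HS = sqrt(220) = 14.8324

14.8324


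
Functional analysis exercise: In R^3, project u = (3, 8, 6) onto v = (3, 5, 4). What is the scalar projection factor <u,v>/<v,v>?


Computing <u,v> = 3*3 + 8*5 + 6*4 = 73
Computing <v,v> = 3^2 + 5^2 + 4^2 = 50
Projection coefficient = 73/50 = 1.4600

1.4600


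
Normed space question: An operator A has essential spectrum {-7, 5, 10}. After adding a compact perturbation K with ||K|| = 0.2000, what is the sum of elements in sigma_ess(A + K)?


By Weyl's theorem, the essential spectrum is invariant under compact perturbations.
sigma_ess(A + K) = sigma_ess(A) = {-7, 5, 10}
Sum = -7 + 5 + 10 = 8

8


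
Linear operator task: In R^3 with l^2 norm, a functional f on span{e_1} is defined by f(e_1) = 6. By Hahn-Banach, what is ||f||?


The norm of f is given by ||f|| = sup_{||x||=1} |f(x)|.
On span{e_1}, ||e_1|| = 1, so ||f|| = |f(e_1)| / ||e_1||
= |6| / 1 = 6.0000

6.0000


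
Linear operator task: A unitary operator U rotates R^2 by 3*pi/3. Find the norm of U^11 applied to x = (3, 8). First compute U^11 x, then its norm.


U is a rotation by theta = 3*pi/3
U^11 = rotation by 11*theta = 33*pi/3 = 3*pi/3 (mod 2*pi)
cos(3*pi/3) = -1.0000, sin(3*pi/3) = 0.0000
U^11 x = (-1.0000 * 3 - 0.0000 * 8, 0.0000 * 3 + -1.0000 * 8)
= (-3.0000, -8.0000)
||U^11 x|| = sqrt((-3.0000)^2 + (-8.0000)^2) = sqrt(73.0000) = 8.5440

8.5440


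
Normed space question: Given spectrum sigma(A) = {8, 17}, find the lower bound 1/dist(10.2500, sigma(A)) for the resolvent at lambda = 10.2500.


dist(10.2500, {8, 17}) = min(|10.2500 - 8|, |10.2500 - 17|)
= min(2.2500, 6.7500) = 2.2500
Resolvent bound = 1/2.2500 = 0.4444

0.4444


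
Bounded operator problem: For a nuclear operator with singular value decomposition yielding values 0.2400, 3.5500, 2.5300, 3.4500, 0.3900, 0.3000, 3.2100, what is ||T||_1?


The nuclear norm is the sum of all singular values.
||T||_1 = 0.2400 + 3.5500 + 2.5300 + 3.4500 + 0.3900 + 0.3000 + 3.2100
= 13.6700

13.6700


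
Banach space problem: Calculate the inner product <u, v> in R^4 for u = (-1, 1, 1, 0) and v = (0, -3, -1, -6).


Computing the standard inner product <u, v> = sum u_i * v_i
= -1*0 + 1*-3 + 1*-1 + 0*-6
= 0 + -3 + -1 + 0
= -4

-4


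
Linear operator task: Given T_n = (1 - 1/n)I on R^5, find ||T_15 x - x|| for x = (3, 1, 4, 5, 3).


T_15 x - x = (1 - 1/15)x - x = -x/15
||x|| = sqrt(60) = 7.7460
||T_15 x - x|| = ||x||/15 = 7.7460/15 = 0.5164

0.5164


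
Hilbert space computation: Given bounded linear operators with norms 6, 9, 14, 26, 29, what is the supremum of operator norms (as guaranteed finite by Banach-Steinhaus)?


By the Uniform Boundedness Principle, the supremum of norms is finite.
sup_k ||T_k|| = max(6, 9, 14, 26, 29) = 29

29


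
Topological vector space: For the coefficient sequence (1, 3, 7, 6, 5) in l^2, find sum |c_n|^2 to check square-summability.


sum |c_n|^2 = 1^2 + 3^2 + 7^2 + 6^2 + 5^2
= 1 + 9 + 49 + 36 + 25
= 120

120


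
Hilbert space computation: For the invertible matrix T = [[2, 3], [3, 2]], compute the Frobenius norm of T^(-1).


det(T) = 2*2 - 3*3 = -5
T^(-1) = (1/-5) * [[2, -3], [-3, 2]] = [[-0.4000, 0.6000], [0.6000, -0.4000]]
||T^(-1)||_F^2 = (-0.4000)^2 + 0.6000^2 + 0.6000^2 + (-0.4000)^2 = 1.0400
||T^(-1)||_F = sqrt(1.0400) = 1.0198

1.0198


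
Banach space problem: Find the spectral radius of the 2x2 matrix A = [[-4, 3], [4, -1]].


For a 2x2 matrix, eigenvalues satisfy lambda^2 - (trace)*lambda + det = 0
trace = -4 + -1 = -5
det = -4*-1 - 3*4 = -8
discriminant = (-5)^2 - 4*(-8) = 57
spectral radius = max |eigenvalue| = 6.2749

6.2749


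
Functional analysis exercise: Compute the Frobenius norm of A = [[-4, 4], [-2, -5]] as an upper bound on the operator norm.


||A||_F^2 = sum a_ij^2
= (-4)^2 + 4^2 + (-2)^2 + (-5)^2
= 16 + 16 + 4 + 25 = 61
||A||_F = sqrt(61) = 7.8102

7.8102


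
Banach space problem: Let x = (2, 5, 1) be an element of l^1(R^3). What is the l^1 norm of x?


The l^1 norm equals the sum of absolute values of all components.
||x||_1 = 2 + 5 + 1
= 8

8.0000


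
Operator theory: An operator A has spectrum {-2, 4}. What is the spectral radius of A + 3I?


Spectrum of A + 3I = {1, 7}
Spectral radius = max |lambda| over the shifted spectrum
= max(1, 7) = 7

7


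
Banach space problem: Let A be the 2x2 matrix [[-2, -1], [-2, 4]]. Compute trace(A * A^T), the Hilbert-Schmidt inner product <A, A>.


trace(A * A^T) = sum of squares of all entries
= (-2)^2 + (-1)^2 + (-2)^2 + 4^2
= 4 + 1 + 4 + 16
= 25

25


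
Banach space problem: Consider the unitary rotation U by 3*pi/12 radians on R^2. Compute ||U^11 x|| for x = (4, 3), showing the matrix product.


U is a rotation by theta = 3*pi/12
U^11 = rotation by 11*theta = 33*pi/12 = 9*pi/12 (mod 2*pi)
cos(9*pi/12) = -0.7071, sin(9*pi/12) = 0.7071
U^11 x = (-0.7071 * 4 - 0.7071 * 3, 0.7071 * 4 + -0.7071 * 3)
= (-4.9497, 0.7071)
||U^11 x|| = sqrt((-4.9497)^2 + 0.7071^2) = sqrt(25.0000) = 5.0000

5.0000


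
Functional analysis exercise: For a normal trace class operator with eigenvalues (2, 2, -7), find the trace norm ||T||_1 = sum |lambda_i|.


For a normal operator, singular values equal |eigenvalues|.
Trace norm = sum |lambda_i| = 2 + 2 + 7
= 11

11


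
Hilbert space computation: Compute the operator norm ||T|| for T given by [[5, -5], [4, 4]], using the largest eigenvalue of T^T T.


A^T A = [[41, -9], [-9, 41]]
trace(A^T A) = 82, det(A^T A) = 1600
discriminant = 82^2 - 4*1600 = 324
Largest eigenvalue of A^T A = (trace + sqrt(disc))/2 = 50.0000
||T|| = sqrt(50.0000) = 7.0711

7.0711


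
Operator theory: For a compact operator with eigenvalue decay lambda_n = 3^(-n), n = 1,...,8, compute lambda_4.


The eigenvalue formula gives lambda_4 = 1/3^4
= 1/81
= 0.0123

0.0123


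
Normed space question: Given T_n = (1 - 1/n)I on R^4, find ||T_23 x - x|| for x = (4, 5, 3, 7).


T_23 x - x = (1 - 1/23)x - x = -x/23
||x|| = sqrt(99) = 9.9499
||T_23 x - x|| = ||x||/23 = 9.9499/23 = 0.4326

0.4326


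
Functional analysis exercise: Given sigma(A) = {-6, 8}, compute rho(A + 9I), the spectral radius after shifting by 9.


Spectrum of A + 9I = {3, 17}
Spectral radius = max |lambda| over the shifted spectrum
= max(3, 17) = 17

17


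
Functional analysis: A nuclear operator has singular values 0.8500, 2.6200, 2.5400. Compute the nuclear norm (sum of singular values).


The nuclear norm is the sum of all singular values.
||T||_1 = 0.8500 + 2.6200 + 2.5400
= 6.0100

6.0100


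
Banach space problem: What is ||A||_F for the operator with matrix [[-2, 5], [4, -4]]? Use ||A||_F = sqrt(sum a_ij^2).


||A||_F^2 = sum a_ij^2
= (-2)^2 + 5^2 + 4^2 + (-4)^2
= 4 + 25 + 16 + 16 = 61
||A||_F = sqrt(61) = 7.8102

7.8102


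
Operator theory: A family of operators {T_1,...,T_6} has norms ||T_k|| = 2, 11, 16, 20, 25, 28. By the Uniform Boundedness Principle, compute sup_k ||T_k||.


By the Uniform Boundedness Principle, the supremum of norms is finite.
sup_k ||T_k|| = max(2, 11, 16, 20, 25, 28) = 28

28


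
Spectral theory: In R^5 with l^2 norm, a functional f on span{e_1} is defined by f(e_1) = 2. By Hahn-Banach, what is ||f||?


The norm of f is given by ||f|| = sup_{||x||=1} |f(x)|.
On span{e_1}, ||e_1|| = 1, so ||f|| = |f(e_1)| / ||e_1||
= |2| / 1 = 2.0000

2.0000


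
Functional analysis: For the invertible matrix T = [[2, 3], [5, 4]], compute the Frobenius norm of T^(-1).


det(T) = 2*4 - 3*5 = -7
T^(-1) = (1/-7) * [[4, -3], [-5, 2]] = [[-0.5714, 0.4286], [0.7143, -0.2857]]
||T^(-1)||_F^2 = (-0.5714)^2 + 0.4286^2 + 0.7143^2 + (-0.2857)^2 = 1.1020
||T^(-1)||_F = sqrt(1.1020) = 1.0498

1.0498


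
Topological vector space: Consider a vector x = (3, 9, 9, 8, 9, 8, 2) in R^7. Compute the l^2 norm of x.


The l^2 norm = (sum |x_i|^2)^(1/2)
Sum of 2th powers = 9 + 81 + 81 + 64 + 81 + 64 + 4 = 384
||x||_2 = (384)^(1/2) = 19.5959

19.5959


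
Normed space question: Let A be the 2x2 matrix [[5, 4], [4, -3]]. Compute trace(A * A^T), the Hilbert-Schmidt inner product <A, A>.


trace(A * A^T) = sum of squares of all entries
= 5^2 + 4^2 + 4^2 + (-3)^2
= 25 + 16 + 16 + 9
= 66

66


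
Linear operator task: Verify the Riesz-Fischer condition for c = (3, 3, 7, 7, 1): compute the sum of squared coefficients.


sum |c_n|^2 = 3^2 + 3^2 + 7^2 + 7^2 + 1^2
= 9 + 9 + 49 + 49 + 1
= 117

117


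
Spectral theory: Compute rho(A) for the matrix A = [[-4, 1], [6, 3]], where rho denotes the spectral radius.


For a 2x2 matrix, eigenvalues satisfy lambda^2 - (trace)*lambda + det = 0
trace = -4 + 3 = -1
det = -4*3 - 1*6 = -18
discriminant = (-1)^2 - 4*(-18) = 73
spectral radius = max |eigenvalue| = 4.7720

4.7720


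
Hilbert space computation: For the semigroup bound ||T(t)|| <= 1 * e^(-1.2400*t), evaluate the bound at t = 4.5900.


||T(4.5900)|| <= 1 * exp(-1.2400 * 4.5900)
= 1 * exp(-5.6916)
= 1 * 0.0034
= 0.0034

0.0034


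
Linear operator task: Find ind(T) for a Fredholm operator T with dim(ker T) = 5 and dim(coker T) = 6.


The Fredholm index is defined as ind(T) = dim(ker T) - dim(coker T)
= 5 - 6
= -1

-1


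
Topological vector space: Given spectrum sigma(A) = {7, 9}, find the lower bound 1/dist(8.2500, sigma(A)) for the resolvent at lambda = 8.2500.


dist(8.2500, {7, 9}) = min(|8.2500 - 7|, |8.2500 - 9|)
= min(1.2500, 0.7500) = 0.7500
Resolvent bound = 1/0.7500 = 1.3333

1.3333


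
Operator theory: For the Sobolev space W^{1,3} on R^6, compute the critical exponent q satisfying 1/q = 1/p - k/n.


Using the Sobolev embedding formula: 1/q = 1/p - k/n
1/q = 1/3 - 1/6 = 1/6
q = 1/(1/6) = 6

6.0000


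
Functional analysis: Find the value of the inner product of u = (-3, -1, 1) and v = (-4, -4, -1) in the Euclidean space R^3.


Computing the standard inner product <u, v> = sum u_i * v_i
= -3*-4 + -1*-4 + 1*-1
= 12 + 4 + -1
= 15

15


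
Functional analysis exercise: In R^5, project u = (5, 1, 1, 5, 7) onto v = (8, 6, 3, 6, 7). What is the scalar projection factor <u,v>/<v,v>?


Computing <u,v> = 5*8 + 1*6 + 1*3 + 5*6 + 7*7 = 128
Computing <v,v> = 8^2 + 6^2 + 3^2 + 6^2 + 7^2 = 194
Projection coefficient = 128/194 = 0.6598

0.6598


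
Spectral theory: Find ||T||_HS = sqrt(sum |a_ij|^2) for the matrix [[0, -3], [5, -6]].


The Hilbert-Schmidt norm is sqrt(sum of squares of all entries).
Sum of squares = 0^2 + (-3)^2 + 5^2 + (-6)^2
= 0 + 9 + 25 + 36 = 70
||T||_HS = sqrt(70) = 8.3666

8.3666


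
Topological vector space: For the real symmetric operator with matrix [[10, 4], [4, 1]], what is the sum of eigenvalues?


For a self-adjoint (symmetric) matrix, the eigenvalues are real.
The sum of eigenvalues equals the trace of the matrix.
trace = 10 + 1 = 11

11


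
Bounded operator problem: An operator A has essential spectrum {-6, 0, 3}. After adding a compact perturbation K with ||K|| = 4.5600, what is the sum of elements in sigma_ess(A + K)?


By Weyl's theorem, the essential spectrum is invariant under compact perturbations.
sigma_ess(A + K) = sigma_ess(A) = {-6, 0, 3}
Sum = -6 + 0 + 3 = -3

-3


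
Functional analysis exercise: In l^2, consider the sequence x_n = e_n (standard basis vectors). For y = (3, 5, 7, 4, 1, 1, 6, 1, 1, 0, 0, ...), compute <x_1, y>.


x_1 = e_1 is the standard basis vector with 1 in position 1.
<x_1, y> = y_1 = 3
As n -> infinity, <x_n, y> -> 0, confirming weak convergence of (x_n) to 0.

3


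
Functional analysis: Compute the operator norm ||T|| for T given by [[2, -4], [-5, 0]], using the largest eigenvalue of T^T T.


A^T A = [[29, -8], [-8, 16]]
trace(A^T A) = 45, det(A^T A) = 400
discriminant = 45^2 - 4*400 = 425
Largest eigenvalue of A^T A = (trace + sqrt(disc))/2 = 32.8078
||T|| = sqrt(32.8078) = 5.7278

5.7278


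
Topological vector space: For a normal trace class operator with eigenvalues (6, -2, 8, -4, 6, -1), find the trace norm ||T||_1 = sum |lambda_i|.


For a normal operator, singular values equal |eigenvalues|.
Trace norm = sum |lambda_i| = 6 + 2 + 8 + 4 + 6 + 1
= 27

27


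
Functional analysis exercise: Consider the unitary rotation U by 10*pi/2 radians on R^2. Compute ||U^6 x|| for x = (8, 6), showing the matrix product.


U is a rotation by theta = 10*pi/2
U^6 = rotation by 6*theta = 60*pi/2 = 0*pi/2 (mod 2*pi)
cos(0*pi/2) = 1.0000, sin(0*pi/2) = 0.0000
U^6 x = (1.0000 * 8 - 0.0000 * 6, 0.0000 * 8 + 1.0000 * 6)
= (8.0000, 6.0000)
||U^6 x|| = sqrt(8.0000^2 + 6.0000^2) = sqrt(100.0000) = 10.0000

10.0000


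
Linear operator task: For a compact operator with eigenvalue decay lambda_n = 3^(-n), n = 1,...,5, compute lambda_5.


The eigenvalue formula gives lambda_5 = 1/3^5
= 1/243
= 0.0041

0.0041


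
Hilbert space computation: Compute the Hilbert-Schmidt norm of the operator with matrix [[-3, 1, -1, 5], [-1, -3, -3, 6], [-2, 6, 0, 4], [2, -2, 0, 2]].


The Hilbert-Schmidt norm is sqrt(sum of squares of all entries).
Sum of squares = (-3)^2 + 1^2 + (-1)^2 + 5^2 + (-1)^2 + (-3)^2 + (-3)^2 + 6^2 + (-2)^2 + 6^2 + 0^2 + 4^2 + 2^2 + (-2)^2 + 0^2 + 2^2
= 9 + 1 + 1 + 25 + 1 + 9 + 9 + 36 + 4 + 36 + 0 + 16 + 4 + 4 + 0 + 4 = 159
||T||_HS = sqrt(159) = 12.6095

12.6095


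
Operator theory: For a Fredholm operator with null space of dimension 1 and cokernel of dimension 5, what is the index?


The Fredholm index is defined as ind(T) = dim(ker T) - dim(coker T)
= 1 - 5
= -4

-4


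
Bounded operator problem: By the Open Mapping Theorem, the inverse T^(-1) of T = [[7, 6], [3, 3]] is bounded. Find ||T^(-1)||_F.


det(T) = 7*3 - 6*3 = 3
T^(-1) = (1/3) * [[3, -6], [-3, 7]] = [[1.0000, -2.0000], [-1.0000, 2.3333]]
||T^(-1)||_F^2 = 1.0000^2 + (-2.0000)^2 + (-1.0000)^2 + 2.3333^2 = 11.4444
||T^(-1)||_F = sqrt(11.4444) = 3.3830

3.3830


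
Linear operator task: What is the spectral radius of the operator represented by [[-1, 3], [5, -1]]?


For a 2x2 matrix, eigenvalues satisfy lambda^2 - (trace)*lambda + det = 0
trace = -1 + -1 = -2
det = -1*-1 - 3*5 = -14
discriminant = (-2)^2 - 4*(-14) = 60
spectral radius = max |eigenvalue| = 4.8730

4.8730


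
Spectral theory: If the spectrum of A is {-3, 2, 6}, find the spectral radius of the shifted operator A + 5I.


Spectrum of A + 5I = {2, 7, 11}
Spectral radius = max |lambda| over the shifted spectrum
= max(2, 7, 11) = 11

11


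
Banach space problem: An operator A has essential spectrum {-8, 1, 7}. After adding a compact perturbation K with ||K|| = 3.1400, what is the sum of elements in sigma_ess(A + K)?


By Weyl's theorem, the essential spectrum is invariant under compact perturbations.
sigma_ess(A + K) = sigma_ess(A) = {-8, 1, 7}
Sum = -8 + 1 + 7 = 0

0


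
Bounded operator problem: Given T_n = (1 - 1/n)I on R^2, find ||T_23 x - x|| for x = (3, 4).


T_23 x - x = (1 - 1/23)x - x = -x/23
||x|| = sqrt(25) = 5.0000
||T_23 x - x|| = ||x||/23 = 5.0000/23 = 0.2174

0.2174


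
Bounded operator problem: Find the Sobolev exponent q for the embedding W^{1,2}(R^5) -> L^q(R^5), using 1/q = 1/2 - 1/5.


Using the Sobolev embedding formula: 1/q = 1/p - k/n
1/q = 1/2 - 1/5 = 3/10
q = 1/(3/10) = 10/3 = 3.3333

3.3333


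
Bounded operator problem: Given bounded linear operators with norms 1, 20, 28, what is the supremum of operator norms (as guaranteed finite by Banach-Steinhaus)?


By the Uniform Boundedness Principle, the supremum of norms is finite.
sup_k ||T_k|| = max(1, 20, 28) = 28

28


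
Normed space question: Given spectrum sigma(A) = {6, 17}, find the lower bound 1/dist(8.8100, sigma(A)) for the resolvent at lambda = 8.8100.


dist(8.8100, {6, 17}) = min(|8.8100 - 6|, |8.8100 - 17|)
= min(2.8100, 8.1900) = 2.8100
Resolvent bound = 1/2.8100 = 0.3559

0.3559


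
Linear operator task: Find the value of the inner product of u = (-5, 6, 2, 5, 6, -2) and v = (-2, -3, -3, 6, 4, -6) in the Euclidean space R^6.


Computing the standard inner product <u, v> = sum u_i * v_i
= -5*-2 + 6*-3 + 2*-3 + 5*6 + 6*4 + -2*-6
= 10 + -18 + -6 + 30 + 24 + 12
= 52

52


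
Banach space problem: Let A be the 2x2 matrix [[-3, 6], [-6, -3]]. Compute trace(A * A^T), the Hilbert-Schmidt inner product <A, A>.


trace(A * A^T) = sum of squares of all entries
= (-3)^2 + 6^2 + (-6)^2 + (-3)^2
= 9 + 36 + 36 + 9
= 90

90


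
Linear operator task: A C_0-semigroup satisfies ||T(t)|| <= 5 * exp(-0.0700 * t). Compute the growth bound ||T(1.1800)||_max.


||T(1.1800)|| <= 5 * exp(-0.0700 * 1.1800)
= 5 * exp(-0.0826)
= 5 * 0.9207
= 4.6036

4.6036


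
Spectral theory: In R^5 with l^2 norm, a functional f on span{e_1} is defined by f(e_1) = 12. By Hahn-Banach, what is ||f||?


The norm of f is given by ||f|| = sup_{||x||=1} |f(x)|.
On span{e_1}, ||e_1|| = 1, so ||f|| = |f(e_1)| / ||e_1||
= |12| / 1 = 12.0000

12.0000


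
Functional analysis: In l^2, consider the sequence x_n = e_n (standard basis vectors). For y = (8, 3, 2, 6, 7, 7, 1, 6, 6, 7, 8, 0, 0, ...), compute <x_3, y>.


x_3 = e_3 is the standard basis vector with 1 in position 3.
<x_3, y> = y_3 = 2
As n -> infinity, <x_n, y> -> 0, confirming weak convergence of (x_n) to 0.

2


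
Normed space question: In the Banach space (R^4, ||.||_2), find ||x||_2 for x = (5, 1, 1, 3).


The l^2 norm = (sum |x_i|^2)^(1/2)
Sum of 2th powers = 25 + 1 + 1 + 9 = 36
||x||_2 = (36)^(1/2) = 6.0000

6.0000


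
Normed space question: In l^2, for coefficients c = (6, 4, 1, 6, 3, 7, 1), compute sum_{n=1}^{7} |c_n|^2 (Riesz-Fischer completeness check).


sum |c_n|^2 = 6^2 + 4^2 + 1^2 + 6^2 + 3^2 + 7^2 + 1^2
= 36 + 16 + 1 + 36 + 9 + 49 + 1
= 148

148


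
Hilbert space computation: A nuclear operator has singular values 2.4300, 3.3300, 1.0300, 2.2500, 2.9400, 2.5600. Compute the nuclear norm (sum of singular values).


The nuclear norm is the sum of all singular values.
||T||_1 = 2.4300 + 3.3300 + 1.0300 + 2.2500 + 2.9400 + 2.5600
= 14.5400

14.5400
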